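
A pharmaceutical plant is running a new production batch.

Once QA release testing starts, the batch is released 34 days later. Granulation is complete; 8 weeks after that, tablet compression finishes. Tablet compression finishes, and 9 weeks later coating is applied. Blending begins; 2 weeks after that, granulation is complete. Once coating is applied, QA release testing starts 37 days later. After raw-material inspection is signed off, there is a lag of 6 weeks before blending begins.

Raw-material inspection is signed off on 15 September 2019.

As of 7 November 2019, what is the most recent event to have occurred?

Raw-material inspection is signed off: Sep 15, 2019.
Blending begins: Sep 15, 2019 + 6 weeks = Oct 27, 2019.
Granulation is complete: Oct 27, 2019 + 2 weeks = Nov 10, 2019.
Tablet compression finishes: Nov 10, 2019 + 8 weeks = Jan 5, 2020.
Coating is applied: Jan 5, 2020 + 9 weeks = Mar 8, 2020.
QA release testing starts: Mar 8, 2020 + 37 days = Apr 14, 2020.
The batch is released: Apr 14, 2020 + 34 days = May 18, 2020.
Nov 7, 2019 falls between when blending begins (Oct 27, 2019) and when granulation is complete (Nov 10, 2019).

Blending begins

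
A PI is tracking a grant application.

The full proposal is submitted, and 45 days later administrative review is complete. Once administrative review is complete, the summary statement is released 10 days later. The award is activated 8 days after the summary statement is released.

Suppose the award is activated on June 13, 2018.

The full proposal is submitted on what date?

The award is activated: Jun 13, 2018.
The summary statement is released: Jun 13, 2018 − 8 days = Jun 5, 2018.
Administrative review is complete: Jun 5, 2018 − 10 days = May 26, 2018.
The full proposal is submitted: May 26, 2018 − 45 days = Apr 11, 2018.

April 11, 2018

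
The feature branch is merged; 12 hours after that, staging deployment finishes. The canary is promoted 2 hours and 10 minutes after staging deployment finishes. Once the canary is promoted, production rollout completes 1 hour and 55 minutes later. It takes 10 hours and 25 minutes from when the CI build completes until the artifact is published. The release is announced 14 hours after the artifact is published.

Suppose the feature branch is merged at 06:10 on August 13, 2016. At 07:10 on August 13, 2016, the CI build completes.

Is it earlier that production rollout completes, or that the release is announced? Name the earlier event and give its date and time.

Production rollout completes — 22:15 on August 13, 2016

The feature branch is merged: 06:10 Aug 13, 2016.
Staging deployment finishes: 06:10 Aug 13, 2016 + 12h = 18:10 Aug 13, 2016.
The canary is promoted: 18:10 Aug 13, 2016 + 2h10m = 20:20 Aug 13, 2016.
Production rollout completes: 20:20 Aug 13, 2016 + 1h55m = 22:15 Aug 13, 2016.
The CI build completes: 07:10 Aug 13, 2016.
The artifact is published: 07:10 Aug 13, 2016 + 10h25m = 17:35 Aug 13, 2016.
The release is announced: 17:35 Aug 13, 2016 + 14h = 07:35 Aug 14, 2016.
Comparing: production rollout completes at 22:15 Aug 13, 2016 vs the release is announced at 07:35 Aug 14, 2016. Earlier: production rollout completes.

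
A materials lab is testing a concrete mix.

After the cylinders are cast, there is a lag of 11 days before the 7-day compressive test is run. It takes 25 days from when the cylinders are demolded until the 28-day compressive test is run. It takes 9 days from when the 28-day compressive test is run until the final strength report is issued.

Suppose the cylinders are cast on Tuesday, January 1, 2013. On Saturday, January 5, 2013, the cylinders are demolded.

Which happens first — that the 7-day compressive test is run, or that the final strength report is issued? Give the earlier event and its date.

The 7-day compressive test is run — Saturday, January 12, 2013

The cylinders are cast: Jan 1, 2013.
The 7-day compressive test is run: Jan 1, 2013 + 11 days = Jan 12, 2013.
The cylinders are demolded: Jan 5, 2013.
The 28-day compressive test is run: Jan 5, 2013 + 25 days = Jan 30, 2013.
The final strength report is issued: Jan 30, 2013 + 9 days = Feb 8, 2013.
Comparing: the 7-day compressive test is run on Jan 12, 2013 vs the final strength report is issued on Feb 8, 2013. Earlier: the 7-day compressive test is run.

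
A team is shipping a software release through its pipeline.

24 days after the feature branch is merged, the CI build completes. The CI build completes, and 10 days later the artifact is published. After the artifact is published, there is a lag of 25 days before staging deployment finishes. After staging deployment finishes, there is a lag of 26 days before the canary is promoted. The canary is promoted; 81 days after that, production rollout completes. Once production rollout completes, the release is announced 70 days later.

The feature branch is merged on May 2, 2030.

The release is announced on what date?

The feature branch is merged: May 2, 2030.
The CI build completes: May 2, 2030 + 24 days = May 26, 2030.
The artifact is published: May 26, 2030 + 10 days = Jun 5, 2030.
Staging deployment finishes: Jun 5, 2030 + 25 days = Jun 30, 2030.
The canary is promoted: Jun 30, 2030 + 26 days = Jul 26, 2030.
Production rollout completes: Jul 26, 2030 + 81 days = Oct 15, 2030.
The release is announced: Oct 15, 2030 + 70 days = Dec 24, 2030.

December 24, 2030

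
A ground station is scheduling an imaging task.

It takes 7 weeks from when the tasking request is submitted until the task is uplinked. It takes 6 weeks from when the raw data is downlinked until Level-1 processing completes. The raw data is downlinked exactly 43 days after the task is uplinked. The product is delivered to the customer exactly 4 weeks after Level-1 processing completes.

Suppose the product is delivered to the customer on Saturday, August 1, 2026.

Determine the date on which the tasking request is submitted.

The product is delivered to the customer: Aug 1, 2026.
Level-1 processing completes: Aug 1, 2026 − 4 weeks = Jul 4, 2026.
The raw data is downlinked: Jul 4, 2026 − 6 weeks = May 23, 2026.
The task is uplinked: May 23, 2026 − 43 days = Apr 10, 2026.
The tasking request is submitted: Apr 10, 2026 − 7 weeks = Feb 20, 2026.

Friday, February 20, 2026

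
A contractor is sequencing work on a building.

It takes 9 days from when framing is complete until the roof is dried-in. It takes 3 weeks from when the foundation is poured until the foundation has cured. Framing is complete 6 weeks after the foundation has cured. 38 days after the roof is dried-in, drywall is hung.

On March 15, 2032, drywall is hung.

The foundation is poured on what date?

Drywall is hung: Mar 15, 2032.
The roof is dried-in: Mar 15, 2032 − 38 days = Feb 6, 2032.
Framing is complete: Feb 6, 2032 − 9 days = Jan 28, 2032.
The foundation has cured: Jan 28, 2032 − 6 weeks = Dec 17, 2031.
The foundation is poured: Dec 17, 2031 − 3 weeks = Nov 26, 2031.

November 26, 2031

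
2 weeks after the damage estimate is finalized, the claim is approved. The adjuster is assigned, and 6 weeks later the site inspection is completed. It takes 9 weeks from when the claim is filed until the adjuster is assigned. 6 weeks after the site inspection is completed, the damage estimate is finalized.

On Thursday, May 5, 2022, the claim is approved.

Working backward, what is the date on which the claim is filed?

Thursday, November 25, 2021

The claim is approved: May 5, 2022.
The damage estimate is finalized: May 5, 2022 − 2 weeks = Apr 21, 2022.
The site inspection is completed: Apr 21, 2022 − 6 weeks = Mar 10, 2022.
The adjuster is assigned: Mar 10, 2022 − 6 weeks = Jan 27, 2022.
The claim is filed: Jan 27, 2022 − 9 weeks = Nov 25, 2021.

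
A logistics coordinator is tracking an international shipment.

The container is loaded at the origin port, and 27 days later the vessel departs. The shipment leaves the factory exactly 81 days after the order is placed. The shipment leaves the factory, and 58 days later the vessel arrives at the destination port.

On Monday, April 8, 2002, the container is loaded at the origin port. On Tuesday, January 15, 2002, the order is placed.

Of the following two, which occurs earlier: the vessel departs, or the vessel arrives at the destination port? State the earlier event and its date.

The container is loaded at the origin port: Apr 8, 2002.
The vessel departs: Apr 8, 2002 + 27 days = May 5, 2002.
The order is placed: Jan 15, 2002.
The shipment leaves the factory: Jan 15, 2002 + 81 days = Apr 6, 2002.
The vessel arrives at the destination port: Apr 6, 2002 + 58 days = Jun 3, 2002.
Comparing: the vessel departs on May 5, 2002 vs the vessel arrives at the destination port on Jun 3, 2002. Earlier: the vessel departs.

The vessel departs — Sunday, May 5, 2002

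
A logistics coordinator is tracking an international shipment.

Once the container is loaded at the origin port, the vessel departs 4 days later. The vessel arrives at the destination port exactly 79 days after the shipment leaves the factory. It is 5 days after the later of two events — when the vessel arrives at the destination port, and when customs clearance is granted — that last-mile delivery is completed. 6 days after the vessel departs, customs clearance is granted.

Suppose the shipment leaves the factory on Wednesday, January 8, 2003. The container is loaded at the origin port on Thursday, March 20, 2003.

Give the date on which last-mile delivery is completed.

Friday, April 4, 2003

The shipment leaves the factory: Jan 8, 2003.
The vessel arrives at the destination port: Jan 8, 2003 + 79 days = Mar 28, 2003.
The container is loaded at the origin port: Mar 20, 2003.
The vessel departs: Mar 20, 2003 + 4 days = Mar 24, 2003.
Customs clearance is granted: Mar 24, 2003 + 6 days = Mar 30, 2003.
Both prerequisites met — the vessel arrives at the destination port (Mar 28, 2003), customs clearance is granted (Mar 30, 2003); the later is Mar 30, 2003.
Last-mile delivery is completed: Mar 30, 2003 + 5 days = Apr 4, 2003.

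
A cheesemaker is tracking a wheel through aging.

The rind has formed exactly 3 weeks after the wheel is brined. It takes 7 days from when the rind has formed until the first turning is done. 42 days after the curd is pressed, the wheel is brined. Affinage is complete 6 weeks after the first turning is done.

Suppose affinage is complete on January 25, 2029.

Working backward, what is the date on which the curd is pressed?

Affinage is complete: Jan 25, 2029.
The first turning is done: Jan 25, 2029 − 6 weeks = Dec 14, 2028.
The rind has formed: Dec 14, 2028 − 7 days = Dec 7, 2028.
The wheel is brined: Dec 7, 2028 − 3 weeks = Nov 16, 2028.
The curd is pressed: Nov 16, 2028 − 42 days = Oct 5, 2028.

October 5, 2028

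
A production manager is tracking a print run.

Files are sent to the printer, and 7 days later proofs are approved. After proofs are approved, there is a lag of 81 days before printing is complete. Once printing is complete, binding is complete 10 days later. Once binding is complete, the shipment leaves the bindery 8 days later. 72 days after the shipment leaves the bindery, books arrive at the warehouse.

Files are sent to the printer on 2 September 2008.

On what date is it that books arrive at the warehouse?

Files are sent to the printer: Sep 2, 2008.
Proofs are approved: Sep 2, 2008 + 7 days = Sep 9, 2008.
Printing is complete: Sep 9, 2008 + 81 days = Nov 29, 2008.
Binding is complete: Nov 29, 2008 + 10 days = Dec 9, 2008.
The shipment leaves the bindery: Dec 9, 2008 + 8 days = Dec 17, 2008.
Books arrive at the warehouse: Dec 17, 2008 + 72 days = Feb 27, 2009.

27 February 2009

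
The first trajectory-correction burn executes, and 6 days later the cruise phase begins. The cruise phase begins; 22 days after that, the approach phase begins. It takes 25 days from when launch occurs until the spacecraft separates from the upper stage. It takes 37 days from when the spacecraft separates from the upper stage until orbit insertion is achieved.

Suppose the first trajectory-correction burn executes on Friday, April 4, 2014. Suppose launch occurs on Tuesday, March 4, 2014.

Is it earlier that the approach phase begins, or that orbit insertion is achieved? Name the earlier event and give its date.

The approach phase begins — Friday, May 2, 2014

The first trajectory-correction burn executes: Apr 4, 2014.
The cruise phase begins: Apr 4, 2014 + 6 days = Apr 10, 2014.
The approach phase begins: Apr 10, 2014 + 22 days = May 2, 2014.
Launch occurs: Mar 4, 2014.
The spacecraft separates from the upper stage: Mar 4, 2014 + 25 days = Mar 29, 2014.
Orbit insertion is achieved: Mar 29, 2014 + 37 days = May 5, 2014.
Comparing: the approach phase begins on May 2, 2014 vs orbit insertion is achieved on May 5, 2014. Earlier: the approach phase begins.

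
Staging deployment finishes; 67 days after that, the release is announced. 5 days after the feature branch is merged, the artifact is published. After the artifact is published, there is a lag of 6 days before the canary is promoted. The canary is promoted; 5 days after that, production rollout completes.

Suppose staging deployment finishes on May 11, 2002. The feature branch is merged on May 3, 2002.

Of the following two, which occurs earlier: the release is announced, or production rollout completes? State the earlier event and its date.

Staging deployment finishes: May 11, 2002.
The release is announced: May 11, 2002 + 67 days = Jul 17, 2002.
The feature branch is merged: May 3, 2002.
The artifact is published: May 3, 2002 + 5 days = May 8, 2002.
The canary is promoted: May 8, 2002 + 6 days = May 14, 2002.
Production rollout completes: May 14, 2002 + 5 days = May 19, 2002.
Comparing: the release is announced on Jul 17, 2002 vs production rollout completes on May 19, 2002. Earlier: production rollout completes.

Production rollout completes — May 19, 2002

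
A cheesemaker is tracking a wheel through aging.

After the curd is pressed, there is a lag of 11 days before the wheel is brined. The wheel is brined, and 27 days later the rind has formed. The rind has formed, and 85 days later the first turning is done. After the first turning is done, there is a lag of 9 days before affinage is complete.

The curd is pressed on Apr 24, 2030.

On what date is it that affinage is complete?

Sep 3, 2030

The curd is pressed: Apr 24, 2030.
The wheel is brined: Apr 24, 2030 + 11 days = May 5, 2030.
The rind has formed: May 5, 2030 + 27 days = Jun 1, 2030.
The first turning is done: Jun 1, 2030 + 85 days = Aug 25, 2030.
Affinage is complete: Aug 25, 2030 + 9 days = Sep 3, 2030.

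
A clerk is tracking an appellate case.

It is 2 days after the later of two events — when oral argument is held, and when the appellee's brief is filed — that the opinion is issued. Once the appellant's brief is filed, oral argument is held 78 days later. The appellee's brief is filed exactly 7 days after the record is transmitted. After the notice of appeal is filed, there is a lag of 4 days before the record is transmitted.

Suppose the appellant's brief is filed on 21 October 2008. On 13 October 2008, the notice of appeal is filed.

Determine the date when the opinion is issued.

The appellant's brief is filed: Oct 21, 2008.
Oral argument is held: Oct 21, 2008 + 78 days = Jan 7, 2009.
The notice of appeal is filed: Oct 13, 2008.
The record is transmitted: Oct 13, 2008 + 4 days = Oct 17, 2008.
The appellee's brief is filed: Oct 17, 2008 + 7 days = Oct 24, 2008.
Both prerequisites met — oral argument is held (Jan 7, 2009), the appellee's brief is filed (Oct 24, 2008); the later is Jan 7, 2009.
The opinion is issued: Jan 7, 2009 + 2 days = Jan 9, 2009.

9 January 2009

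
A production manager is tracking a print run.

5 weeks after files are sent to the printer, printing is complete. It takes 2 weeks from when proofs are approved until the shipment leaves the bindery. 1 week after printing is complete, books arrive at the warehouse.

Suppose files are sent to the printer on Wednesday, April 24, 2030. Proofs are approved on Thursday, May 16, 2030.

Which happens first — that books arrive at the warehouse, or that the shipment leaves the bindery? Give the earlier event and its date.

Files are sent to the printer: Apr 24, 2030.
Printing is complete: Apr 24, 2030 + 5 weeks = May 29, 2030.
Books arrive at the warehouse: May 29, 2030 + 1 week = Jun 5, 2030.
Proofs are approved: May 16, 2030.
The shipment leaves the bindery: May 16, 2030 + 2 weeks = May 30, 2030.
Comparing: books arrive at the warehouse on Jun 5, 2030 vs the shipment leaves the bindery on May 30, 2030. Earlier: the shipment leaves the bindery.

The shipment leaves the bindery — Thursday, May 30, 2030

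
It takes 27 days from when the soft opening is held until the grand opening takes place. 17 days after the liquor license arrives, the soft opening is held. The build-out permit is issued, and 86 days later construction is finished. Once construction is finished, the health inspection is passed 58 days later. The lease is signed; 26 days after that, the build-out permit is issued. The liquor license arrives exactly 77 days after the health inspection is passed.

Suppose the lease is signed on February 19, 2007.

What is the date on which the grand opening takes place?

The lease is signed: Feb 19, 2007.
The build-out permit is issued: Feb 19, 2007 + 26 days = Mar 17, 2007.
Construction is finished: Mar 17, 2007 + 86 days = Jun 11, 2007.
The health inspection is passed: Jun 11, 2007 + 58 days = Aug 8, 2007.
The liquor license arrives: Aug 8, 2007 + 77 days = Oct 24, 2007.
The soft opening is held: Oct 24, 2007 + 17 days = Nov 10, 2007.
The grand opening takes place: Nov 10, 2007 + 27 days = Dec 7, 2007.

December 7, 2007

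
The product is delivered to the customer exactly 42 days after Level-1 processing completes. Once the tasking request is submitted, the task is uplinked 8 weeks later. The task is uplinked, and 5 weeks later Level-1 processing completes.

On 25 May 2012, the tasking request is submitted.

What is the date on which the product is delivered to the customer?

The tasking request is submitted: May 25, 2012.
The task is uplinked: May 25, 2012 + 8 weeks = Jul 20, 2012.
Level-1 processing completes: Jul 20, 2012 + 5 weeks = Aug 24, 2012.
The product is delivered to the customer: Aug 24, 2012 + 42 days = Oct 5, 2012.

5 October 2012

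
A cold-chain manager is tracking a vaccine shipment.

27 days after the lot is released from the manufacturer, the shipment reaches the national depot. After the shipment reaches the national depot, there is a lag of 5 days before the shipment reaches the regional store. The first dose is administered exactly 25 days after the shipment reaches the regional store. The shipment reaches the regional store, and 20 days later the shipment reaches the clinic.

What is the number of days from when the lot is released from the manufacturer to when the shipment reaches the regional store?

Causal path: the lot is released from the manufacturer → the shipment reaches the national depot → the shipment reaches the regional store.
Total delay along the path: 27 + 5 = 32 days.

32 days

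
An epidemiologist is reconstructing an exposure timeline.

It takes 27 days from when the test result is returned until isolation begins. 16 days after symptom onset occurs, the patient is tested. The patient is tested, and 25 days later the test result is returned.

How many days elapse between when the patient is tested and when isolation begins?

52 days

Causal path: the patient is tested → the test result is returned → isolation begins.
Total delay along the path: 25 + 27 = 52 days.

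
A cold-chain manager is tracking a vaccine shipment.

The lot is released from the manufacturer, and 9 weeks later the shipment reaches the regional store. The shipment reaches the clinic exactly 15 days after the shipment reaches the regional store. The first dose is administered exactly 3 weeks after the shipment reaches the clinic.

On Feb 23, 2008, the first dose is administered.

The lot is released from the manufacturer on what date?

Nov 16, 2007

The first dose is administered: Feb 23, 2008.
The shipment reaches the clinic: Feb 23, 2008 − 3 weeks = Feb 2, 2008.
The shipment reaches the regional store: Feb 2, 2008 − 15 days = Jan 18, 2008.
The lot is released from the manufacturer: Jan 18, 2008 − 9 weeks = Nov 16, 2007.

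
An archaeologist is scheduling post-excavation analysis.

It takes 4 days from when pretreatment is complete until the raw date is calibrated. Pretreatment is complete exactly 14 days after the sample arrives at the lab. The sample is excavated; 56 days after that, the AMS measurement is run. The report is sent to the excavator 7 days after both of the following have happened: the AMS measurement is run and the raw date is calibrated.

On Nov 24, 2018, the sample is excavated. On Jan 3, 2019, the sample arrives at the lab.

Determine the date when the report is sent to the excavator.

The sample is excavated: Nov 24, 2018.
The AMS measurement is run: Nov 24, 2018 + 56 days = Jan 19, 2019.
The sample arrives at the lab: Jan 3, 2019.
Pretreatment is complete: Jan 3, 2019 + 14 days = Jan 17, 2019.
The raw date is calibrated: Jan 17, 2019 + 4 days = Jan 21, 2019.
Both prerequisites met — the AMS measurement is run (Jan 19, 2019), the raw date is calibrated (Jan 21, 2019); the later is Jan 21, 2019.
The report is sent to the excavator: Jan 21, 2019 + 7 days = Jan 28, 2019.

Jan 28, 2019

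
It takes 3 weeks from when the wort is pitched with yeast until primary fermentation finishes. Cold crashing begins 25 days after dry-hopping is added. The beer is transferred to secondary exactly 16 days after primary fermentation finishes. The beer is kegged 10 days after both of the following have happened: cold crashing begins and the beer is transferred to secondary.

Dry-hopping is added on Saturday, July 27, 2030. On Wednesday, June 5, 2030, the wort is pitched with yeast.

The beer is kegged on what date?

Dry-hopping is added: Jul 27, 2030.
Cold crashing begins: Jul 27, 2030 + 25 days = Aug 21, 2030.
The wort is pitched with yeast: Jun 5, 2030.
Primary fermentation finishes: Jun 5, 2030 + 3 weeks = Jun 26, 2030.
The beer is transferred to secondary: Jun 26, 2030 + 16 days = Jul 12, 2030.
Both prerequisites met — cold crashing begins (Aug 21, 2030), the beer is transferred to secondary (Jul 12, 2030); the later is Aug 21, 2030.
The beer is kegged: Aug 21, 2030 + 10 days = Aug 31, 2030.

Saturday, August 31, 2030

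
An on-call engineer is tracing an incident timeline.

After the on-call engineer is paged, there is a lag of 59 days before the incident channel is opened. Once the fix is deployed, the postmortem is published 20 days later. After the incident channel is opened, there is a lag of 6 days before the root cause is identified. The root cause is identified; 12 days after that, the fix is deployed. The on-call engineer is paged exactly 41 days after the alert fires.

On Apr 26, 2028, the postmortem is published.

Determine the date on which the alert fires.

The postmortem is published: Apr 26, 2028.
The fix is deployed: Apr 26, 2028 − 20 days = Apr 6, 2028.
The root cause is identified: Apr 6, 2028 − 12 days = Mar 25, 2028.
The incident channel is opened: Mar 25, 2028 − 6 days = Mar 19, 2028.
The on-call engineer is paged: Mar 19, 2028 − 59 days = Jan 20, 2028.
The alert fires: Jan 20, 2028 − 41 days = Dec 10, 2027.

Dec 10, 2027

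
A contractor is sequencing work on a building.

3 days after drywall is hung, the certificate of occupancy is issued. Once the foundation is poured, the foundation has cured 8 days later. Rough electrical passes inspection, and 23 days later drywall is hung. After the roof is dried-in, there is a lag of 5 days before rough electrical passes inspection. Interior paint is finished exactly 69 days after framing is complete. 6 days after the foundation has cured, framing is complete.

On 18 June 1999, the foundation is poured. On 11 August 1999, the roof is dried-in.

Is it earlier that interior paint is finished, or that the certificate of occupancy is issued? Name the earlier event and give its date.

The foundation is poured: Jun 18, 1999.
The foundation has cured: Jun 18, 1999 + 8 days = Jun 26, 1999.
Framing is complete: Jun 26, 1999 + 6 days = Jul 2, 1999.
Interior paint is finished: Jul 2, 1999 + 69 days = Sep 9, 1999.
The roof is dried-in: Aug 11, 1999.
Rough electrical passes inspection: Aug 11, 1999 + 5 days = Aug 16, 1999.
Drywall is hung: Aug 16, 1999 + 23 days = Sep 8, 1999.
The certificate of occupancy is issued: Sep 8, 1999 + 3 days = Sep 11, 1999.
Comparing: interior paint is finished on Sep 9, 1999 vs the certificate of occupancy is issued on Sep 11, 1999. Earlier: interior paint is finished.

Interior paint is finished — 9 September 1999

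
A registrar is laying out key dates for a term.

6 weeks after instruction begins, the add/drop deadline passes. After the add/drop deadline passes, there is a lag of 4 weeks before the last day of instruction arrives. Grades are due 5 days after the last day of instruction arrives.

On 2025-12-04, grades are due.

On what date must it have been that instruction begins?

Grades are due: Dec 4, 2025.
The last day of instruction arrives: Dec 4, 2025 − 5 days = Nov 29, 2025.
The add/drop deadline passes: Nov 29, 2025 − 4 weeks = Nov 1, 2025.
Instruction begins: Nov 1, 2025 − 6 weeks = Sep 20, 2025.

2025-09-20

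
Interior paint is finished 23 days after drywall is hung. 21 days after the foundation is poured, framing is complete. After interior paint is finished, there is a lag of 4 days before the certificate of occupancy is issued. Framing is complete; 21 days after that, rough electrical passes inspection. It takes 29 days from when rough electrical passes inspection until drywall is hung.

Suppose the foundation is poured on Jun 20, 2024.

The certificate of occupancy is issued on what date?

Sep 26, 2024

The foundation is poured: Jun 20, 2024.
Framing is complete: Jun 20, 2024 + 21 days = Jul 11, 2024.
Rough electrical passes inspection: Jul 11, 2024 + 21 days = Aug 1, 2024.
Drywall is hung: Aug 1, 2024 + 29 days = Aug 30, 2024.
Interior paint is finished: Aug 30, 2024 + 23 days = Sep 22, 2024.
The certificate of occupancy is issued: Sep 22, 2024 + 4 days = Sep 26, 2024.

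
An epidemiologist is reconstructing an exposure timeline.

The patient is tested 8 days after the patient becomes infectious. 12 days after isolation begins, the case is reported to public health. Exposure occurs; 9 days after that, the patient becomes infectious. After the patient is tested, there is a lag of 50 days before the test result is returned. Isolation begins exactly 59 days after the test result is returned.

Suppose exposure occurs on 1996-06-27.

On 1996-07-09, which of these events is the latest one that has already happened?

Exposure occurs: Jun 27, 1996.
The patient becomes infectious: Jun 27, 1996 + 9 days = Jul 6, 1996.
The patient is tested: Jul 6, 1996 + 8 days = Jul 14, 1996.
The test result is returned: Jul 14, 1996 + 50 days = Sep 2, 1996.
Isolation begins: Sep 2, 1996 + 59 days = Oct 31, 1996.
The case is reported to public health: Oct 31, 1996 + 12 days = Nov 12, 1996.
Jul 9, 1996 falls between when the patient becomes infectious (Jul 6, 1996) and when the patient is tested (Jul 14, 1996).

The patient becomes infectious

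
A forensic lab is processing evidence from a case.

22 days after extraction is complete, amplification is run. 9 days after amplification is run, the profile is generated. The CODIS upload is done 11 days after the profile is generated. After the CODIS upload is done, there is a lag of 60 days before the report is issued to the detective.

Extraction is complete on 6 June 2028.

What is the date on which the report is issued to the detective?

16 September 2028

Extraction is complete: Jun 6, 2028.
Amplification is run: Jun 6, 2028 + 22 days = Jun 28, 2028.
The profile is generated: Jun 28, 2028 + 9 days = Jul 7, 2028.
The CODIS upload is done: Jul 7, 2028 + 11 days = Jul 18, 2028.
The report is issued to the detective: Jul 18, 2028 + 60 days = Sep 16, 2028.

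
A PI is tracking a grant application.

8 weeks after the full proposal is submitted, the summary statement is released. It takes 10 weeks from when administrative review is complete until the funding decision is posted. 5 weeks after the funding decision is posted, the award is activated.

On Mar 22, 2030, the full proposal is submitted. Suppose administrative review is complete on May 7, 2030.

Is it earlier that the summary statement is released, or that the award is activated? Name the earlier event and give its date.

The summary statement is released — May 17, 2030

The full proposal is submitted: Mar 22, 2030.
The summary statement is released: Mar 22, 2030 + 8 weeks = May 17, 2030.
Administrative review is complete: May 7, 2030.
The funding decision is posted: May 7, 2030 + 10 weeks = Jul 16, 2030.
The award is activated: Jul 16, 2030 + 5 weeks = Aug 20, 2030.
Comparing: the summary statement is released on May 17, 2030 vs the award is activated on Aug 20, 2030. Earlier: the summary statement is released.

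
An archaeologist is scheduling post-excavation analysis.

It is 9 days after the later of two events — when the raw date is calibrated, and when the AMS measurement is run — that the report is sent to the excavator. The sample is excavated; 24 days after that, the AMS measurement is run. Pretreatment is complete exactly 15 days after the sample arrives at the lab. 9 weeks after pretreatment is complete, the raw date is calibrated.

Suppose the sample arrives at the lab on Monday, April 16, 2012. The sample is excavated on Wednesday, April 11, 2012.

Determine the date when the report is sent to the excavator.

Thursday, July 12, 2012

The sample arrives at the lab: Apr 16, 2012.
Pretreatment is complete: Apr 16, 2012 + 15 days = May 1, 2012.
The raw date is calibrated: May 1, 2012 + 9 weeks = Jul 3, 2012.
The sample is excavated: Apr 11, 2012.
The AMS measurement is run: Apr 11, 2012 + 24 days = May 5, 2012.
Both prerequisites met — the raw date is calibrated (Jul 3, 2012), the AMS measurement is run (May 5, 2012); the later is Jul 3, 2012.
The report is sent to the excavator: Jul 3, 2012 + 9 days = Jul 12, 2012.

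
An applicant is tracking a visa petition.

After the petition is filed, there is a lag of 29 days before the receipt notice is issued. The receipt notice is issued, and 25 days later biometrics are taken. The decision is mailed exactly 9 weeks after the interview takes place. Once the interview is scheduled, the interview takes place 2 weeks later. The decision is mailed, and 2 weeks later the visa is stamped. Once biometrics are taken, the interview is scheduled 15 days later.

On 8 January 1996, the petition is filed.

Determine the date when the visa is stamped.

The petition is filed: Jan 8, 1996.
The receipt notice is issued: Jan 8, 1996 + 29 days = Feb 6, 1996.
Biometrics are taken: Feb 6, 1996 + 25 days = Mar 2, 1996.
The interview is scheduled: Mar 2, 1996 + 15 days = Mar 17, 1996.
The interview takes place: Mar 17, 1996 + 2 weeks = Mar 31, 1996.
The decision is mailed: Mar 31, 1996 + 9 weeks = Jun 2, 1996.
The visa is stamped: Jun 2, 1996 + 2 weeks = Jun 16, 1996.

16 June 1996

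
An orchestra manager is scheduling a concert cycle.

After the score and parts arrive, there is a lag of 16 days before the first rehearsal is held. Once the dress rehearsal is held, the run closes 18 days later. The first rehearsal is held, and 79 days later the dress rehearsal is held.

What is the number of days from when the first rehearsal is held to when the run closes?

97 days

Causal path: the first rehearsal is held → the dress rehearsal is held → the run closes.
Total delay along the path: 79 + 18 = 97 days.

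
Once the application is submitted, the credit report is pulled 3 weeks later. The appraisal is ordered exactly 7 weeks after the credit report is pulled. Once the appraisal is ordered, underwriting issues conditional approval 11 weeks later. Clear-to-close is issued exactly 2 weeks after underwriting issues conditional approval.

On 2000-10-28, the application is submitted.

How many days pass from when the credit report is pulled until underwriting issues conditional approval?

Causal path: the credit report is pulled → the appraisal is ordered → underwriting issues conditional approval.
Total delay along the path: 7 + 11 weeks = 18 weeks = 126 days.

126 days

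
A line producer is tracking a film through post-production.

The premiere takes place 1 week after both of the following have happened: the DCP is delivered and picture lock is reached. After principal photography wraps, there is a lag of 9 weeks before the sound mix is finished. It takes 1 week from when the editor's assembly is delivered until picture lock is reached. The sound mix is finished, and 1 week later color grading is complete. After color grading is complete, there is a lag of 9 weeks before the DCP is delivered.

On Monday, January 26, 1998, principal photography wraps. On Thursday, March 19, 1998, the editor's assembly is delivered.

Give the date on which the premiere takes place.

Principal photography wraps: Jan 26, 1998.
The sound mix is finished: Jan 26, 1998 + 9 weeks = Mar 30, 1998.
Color grading is complete: Mar 30, 1998 + 1 week = Apr 6, 1998.
The DCP is delivered: Apr 6, 1998 + 9 weeks = Jun 8, 1998.
The editor's assembly is delivered: Mar 19, 1998.
Picture lock is reached: Mar 19, 1998 + 1 week = Mar 26, 1998.
Both prerequisites met — the DCP is delivered (Jun 8, 1998), picture lock is reached (Mar 26, 1998); the later is Jun 8, 1998.
The premiere takes place: Jun 8, 1998 + 1 week = Jun 15, 1998.

Monday, June 15, 1998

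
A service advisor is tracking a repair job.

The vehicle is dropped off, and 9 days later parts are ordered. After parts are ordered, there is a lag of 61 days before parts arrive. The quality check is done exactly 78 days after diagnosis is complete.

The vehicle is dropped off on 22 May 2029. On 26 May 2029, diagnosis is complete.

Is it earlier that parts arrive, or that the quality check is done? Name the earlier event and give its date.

The vehicle is dropped off: May 22, 2029.
Parts are ordered: May 22, 2029 + 9 days = May 31, 2029.
Parts arrive: May 31, 2029 + 61 days = Jul 31, 2029.
Diagnosis is complete: May 26, 2029.
The quality check is done: May 26, 2029 + 78 days = Aug 12, 2029.
Comparing: parts arrive on Jul 31, 2029 vs the quality check is done on Aug 12, 2029. Earlier: parts arrive.

Parts arrive — 31 July 2029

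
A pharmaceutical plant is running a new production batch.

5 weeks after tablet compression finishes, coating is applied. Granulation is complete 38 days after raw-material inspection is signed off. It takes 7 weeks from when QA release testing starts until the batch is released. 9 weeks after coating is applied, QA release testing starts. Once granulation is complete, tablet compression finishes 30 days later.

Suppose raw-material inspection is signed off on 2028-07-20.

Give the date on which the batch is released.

Raw-material inspection is signed off: Jul 20, 2028.
Granulation is complete: Jul 20, 2028 + 38 days = Aug 27, 2028.
Tablet compression finishes: Aug 27, 2028 + 30 days = Sep 26, 2028.
Coating is applied: Sep 26, 2028 + 5 weeks = Oct 31, 2028.
QA release testing starts: Oct 31, 2028 + 9 weeks = Jan 2, 2029.
The batch is released: Jan 2, 2029 + 7 weeks = Feb 20, 2029.

2029-02-20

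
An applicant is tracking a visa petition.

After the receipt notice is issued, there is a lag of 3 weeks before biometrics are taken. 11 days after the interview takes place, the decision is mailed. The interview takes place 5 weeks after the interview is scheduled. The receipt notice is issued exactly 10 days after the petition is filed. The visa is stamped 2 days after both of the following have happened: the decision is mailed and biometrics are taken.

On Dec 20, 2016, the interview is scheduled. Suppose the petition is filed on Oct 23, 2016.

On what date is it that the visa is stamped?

Feb 6, 2017

The interview is scheduled: Dec 20, 2016.
The interview takes place: Dec 20, 2016 + 5 weeks = Jan 24, 2017.
The decision is mailed: Jan 24, 2017 + 11 days = Feb 4, 2017.
The petition is filed: Oct 23, 2016.
The receipt notice is issued: Oct 23, 2016 + 10 days = Nov 2, 2016.
Biometrics are taken: Nov 2, 2016 + 3 weeks = Nov 23, 2016.
Both prerequisites met — the decision is mailed (Feb 4, 2017), biometrics are taken (Nov 23, 2016); the later is Feb 4, 2017.
The visa is stamped: Feb 4, 2017 + 2 days = Feb 6, 2017.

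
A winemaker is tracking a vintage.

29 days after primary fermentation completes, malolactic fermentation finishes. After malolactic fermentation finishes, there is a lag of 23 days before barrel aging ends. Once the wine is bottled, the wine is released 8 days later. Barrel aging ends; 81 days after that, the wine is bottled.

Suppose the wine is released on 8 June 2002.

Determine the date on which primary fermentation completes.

18 January 2002

The wine is released: Jun 8, 2002.
The wine is bottled: Jun 8, 2002 − 8 days = May 31, 2002.
Barrel aging ends: May 31, 2002 − 81 days = Mar 11, 2002.
Malolactic fermentation finishes: Mar 11, 2002 − 23 days = Feb 16, 2002.
Primary fermentation completes: Feb 16, 2002 − 29 days = Jan 18, 2002.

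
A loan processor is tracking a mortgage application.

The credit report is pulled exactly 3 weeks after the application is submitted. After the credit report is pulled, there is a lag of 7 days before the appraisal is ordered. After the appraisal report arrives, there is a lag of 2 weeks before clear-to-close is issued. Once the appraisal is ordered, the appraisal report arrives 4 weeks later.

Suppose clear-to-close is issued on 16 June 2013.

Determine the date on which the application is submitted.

7 April 2013

Clear-to-close is issued: Jun 16, 2013.
The appraisal report arrives: Jun 16, 2013 − 2 weeks = Jun 2, 2013.
The appraisal is ordered: Jun 2, 2013 − 4 weeks = May 5, 2013.
The credit report is pulled: May 5, 2013 − 7 days = Apr 28, 2013.
The application is submitted: Apr 28, 2013 − 3 weeks = Apr 7, 2013.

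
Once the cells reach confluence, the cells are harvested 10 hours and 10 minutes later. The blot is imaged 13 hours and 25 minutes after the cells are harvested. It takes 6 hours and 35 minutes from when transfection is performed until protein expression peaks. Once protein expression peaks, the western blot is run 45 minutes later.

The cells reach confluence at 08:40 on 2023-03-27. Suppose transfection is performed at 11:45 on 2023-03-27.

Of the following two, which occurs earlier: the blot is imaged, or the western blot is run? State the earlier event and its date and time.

The cells reach confluence: 08:40 Mar 27, 2023.
The cells are harvested: 08:40 Mar 27, 2023 + 10h10m = 18:50 Mar 27, 2023.
The blot is imaged: 18:50 Mar 27, 2023 + 13h25m = 08:15 Mar 28, 2023.
Transfection is performed: 11:45 Mar 27, 2023.
Protein expression peaks: 11:45 Mar 27, 2023 + 6h35m = 18:20 Mar 27, 2023.
The western blot is run: 18:20 Mar 27, 2023 + 45m = 19:05 Mar 27, 2023.
Comparing: the blot is imaged at 08:15 Mar 28, 2023 vs the western blot is run at 19:05 Mar 27, 2023. Earlier: the western blot is run.

The western blot is run — 19:05 on 2023-03-27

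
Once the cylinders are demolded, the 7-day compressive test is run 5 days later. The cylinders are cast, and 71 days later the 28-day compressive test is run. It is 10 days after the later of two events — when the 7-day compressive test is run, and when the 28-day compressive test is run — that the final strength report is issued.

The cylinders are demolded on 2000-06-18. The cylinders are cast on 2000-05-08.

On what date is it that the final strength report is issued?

2000-07-28

The cylinders are demolded: Jun 18, 2000.
The 7-day compressive test is run: Jun 18, 2000 + 5 days = Jun 23, 2000.
The cylinders are cast: May 8, 2000.
The 28-day compressive test is run: May 8, 2000 + 71 days = Jul 18, 2000.
Both prerequisites met — the 7-day compressive test is run (Jun 23, 2000), the 28-day compressive test is run (Jul 18, 2000); the later is Jul 18, 2000.
The final strength report is issued: Jul 18, 2000 + 10 days = Jul 28, 2000.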